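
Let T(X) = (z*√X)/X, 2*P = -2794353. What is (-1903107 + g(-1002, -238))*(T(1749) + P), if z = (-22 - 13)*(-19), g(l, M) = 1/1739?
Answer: 4623959918876208/1739 - 2200819542880*√1749/3041511 ≈ 2.6589e+12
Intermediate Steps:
g(l, M) = 1/1739
P = -2794353/2 (P = (½)*(-2794353) = -2794353/2 ≈ -1.3972e+6)
z = 665 (z = -35*(-19) = 665)
T(X) = 665/√X (T(X) = (665*√X)/X = 665/√X)
(-1903107 + g(-1002, -238))*(T(1749) + P) = (-1903107 + 1/1739)*(665/√1749 - 2794353/2) = -3309503072*(665*(√1749/1749) - 2794353/2)/1739 = -3309503072*(665*√1749/1749 - 2794353/2)/1739 = -3309503072*(-2794353/2 + 665*√1749/1749)/1739 = 4623959918876208/1739 - 2200819542880*√1749/3041511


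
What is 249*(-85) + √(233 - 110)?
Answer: -21165 + √123 ≈ -21154.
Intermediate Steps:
249*(-85) + √(233 - 110) = -21165 + √123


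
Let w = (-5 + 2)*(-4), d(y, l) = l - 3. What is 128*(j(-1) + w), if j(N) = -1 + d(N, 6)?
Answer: 1792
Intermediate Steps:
d(y, l) = -3 + l
w = 12 (w = -3*(-4) = 12)
j(N) = 2 (j(N) = -1 + (-3 + 6) = -1 + 3 = 2)
128*(j(-1) + w) = 128*(2 + 12) = 128*14 = 1792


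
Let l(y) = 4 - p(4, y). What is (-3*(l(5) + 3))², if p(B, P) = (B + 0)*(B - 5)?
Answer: 1089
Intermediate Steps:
p(B, P) = B*(-5 + B)
l(y) = 8 (l(y) = 4 - 4*(-5 + 4) = 4 - 4*(-1) = 4 - 1*(-4) = 4 + 4 = 8)
(-3*(l(5) + 3))² = (-3*(8 + 3))² = (-3*11)² = (-33)² = 1089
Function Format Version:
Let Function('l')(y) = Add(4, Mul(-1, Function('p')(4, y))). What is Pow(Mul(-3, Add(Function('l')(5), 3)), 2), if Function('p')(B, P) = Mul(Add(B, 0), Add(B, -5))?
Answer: 1089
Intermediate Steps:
Function('p')(B, P) = Mul(B, Add(-5, B))
Function('l')(y) = 8 (Function('l')(y) = Add(4, Mul(-1, Mul(4, Add(-5, 4)))) = Add(4, Mul(-1, Mul(4, -1))) = Add(4, Mul(-1, -4)) = Add(4, 4) = 8)
Pow(Mul(-3, Add(Function('l')(5), 3)), 2) = Pow(Mul(-3, Add(8, 3)), 2) = Pow(Mul(-3, 11), 2) = Pow(-33, 2) = 1089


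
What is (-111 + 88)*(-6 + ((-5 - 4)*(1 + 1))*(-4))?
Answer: -1518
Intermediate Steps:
(-111 + 88)*(-6 + ((-5 - 4)*(1 + 1))*(-4)) = -23*(-6 - 9*2*(-4)) = -23*(-6 - 18*(-4)) = -23*(-6 + 72) = -23*66 = -1518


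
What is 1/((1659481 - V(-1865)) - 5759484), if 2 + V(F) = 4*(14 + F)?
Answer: -1/4092597 ≈ -2.4434e-7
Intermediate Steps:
V(F) = 54 + 4*F (V(F) = -2 + 4*(14 + F) = -2 + (56 + 4*F) = 54 + 4*F)
1/((1659481 - V(-1865)) - 5759484) = 1/((1659481 - (54 + 4*(-1865))) - 5759484) = 1/((1659481 - (54 - 7460)) - 5759484) = 1/((1659481 - 1*(-7406)) - 5759484) = 1/((1659481 + 7406) - 5759484) = 1/(1666887 - 5759484) = 1/(-4092597) = -1/4092597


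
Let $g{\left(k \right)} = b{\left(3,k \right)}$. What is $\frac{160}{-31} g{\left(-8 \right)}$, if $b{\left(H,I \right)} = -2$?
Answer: $\frac{320}{31} \approx 10.323$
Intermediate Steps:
$g{\left(k \right)} = -2$
$\frac{160}{-31} g{\left(-8 \right)} = \frac{160}{-31} \left(-2\right) = 160 \left(- \frac{1}{31}\right) \left(-2\right) = \left(- \frac{160}{31}\right) \left(-2\right) = \frac{320}{31}$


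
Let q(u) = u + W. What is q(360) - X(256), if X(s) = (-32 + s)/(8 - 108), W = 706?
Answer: 26706/25 ≈ 1068.2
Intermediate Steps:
X(s) = 8/25 - s/100 (X(s) = (-32 + s)/(-100) = (-32 + s)*(-1/100) = 8/25 - s/100)
q(u) = 706 + u (q(u) = u + 706 = 706 + u)
q(360) - X(256) = (706 + 360) - (8/25 - 1/100*256) = 1066 - (8/25 - 64/25) = 1066 - 1*(-56/25) = 1066 + 56/25 = 26706/25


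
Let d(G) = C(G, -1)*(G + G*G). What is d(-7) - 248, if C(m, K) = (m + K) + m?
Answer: -878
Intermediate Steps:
C(m, K) = K + 2*m (C(m, K) = (K + m) + m = K + 2*m)
d(G) = (-1 + 2*G)*(G + G**2) (d(G) = (-1 + 2*G)*(G + G*G) = (-1 + 2*G)*(G + G**2))
d(-7) - 248 = -7*(1 - 7)*(-1 + 2*(-7)) - 248 = -7*(-6)*(-1 - 14) - 248 = -7*(-6)*(-15) - 248 = -630 - 248 = -878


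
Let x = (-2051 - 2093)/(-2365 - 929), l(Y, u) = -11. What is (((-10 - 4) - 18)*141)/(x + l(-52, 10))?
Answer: 7431264/16045 ≈ 463.15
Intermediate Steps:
x = 2072/1647 (x = -4144/(-3294) = -4144*(-1/3294) = 2072/1647 ≈ 1.2580)
(((-10 - 4) - 18)*141)/(x + l(-52, 10)) = (((-10 - 4) - 18)*141)/(2072/1647 - 11) = ((-14 - 18)*141)/(-16045/1647) = -32*141*(-1647/16045) = -4512*(-1647/16045) = 7431264/16045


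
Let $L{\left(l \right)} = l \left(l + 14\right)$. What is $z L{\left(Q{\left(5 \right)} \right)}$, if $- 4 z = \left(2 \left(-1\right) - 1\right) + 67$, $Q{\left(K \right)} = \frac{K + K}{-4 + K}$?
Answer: $-3840$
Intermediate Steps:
$Q{\left(K \right)} = \frac{2 K}{-4 + K}$
$L{\left(l \right)} = l \left(14 + l\right)$
$z = -16$ ($z = - \frac{\left(2 \left(-1\right) - 1\right) + 67}{4} = - \frac{\left(-2 - 1\right) + 67}{4} = - \frac{-3 + 67}{4} = \left(- \frac{1}{4}\right) 64 = -16$)
$z L{\left(Q{\left(5 \right)} \right)} = - 16 \cdot 2 \cdot 5 \frac{1}{-4 + 5} \left(14 + 2 \cdot 5 \frac{1}{-4 + 5}\right) = - 16 \cdot 2 \cdot 5 \cdot 1^{-1} \left(14 + 2 \cdot 5 \cdot 1^{-1}\right) = - 16 \cdot 2 \cdot 5 \cdot 1 \left(14 + 2 \cdot 5 \cdot 1\right) = - 16 \cdot 10 \left(14 + 10\right) = - 16 \cdot 10 \cdot 24 = \left(-16\right) 240 = -3840$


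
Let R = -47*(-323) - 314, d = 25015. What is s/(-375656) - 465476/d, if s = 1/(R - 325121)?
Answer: -54250658347808009/2915467647249360 ≈ -18.608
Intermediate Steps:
R = 14867 (R = 15181 - 314 = 14867)
s = -1/310254 (s = 1/(14867 - 325121) = 1/(-310254) = -1/310254 ≈ -3.2232e-6)
s/(-375656) - 465476/d = -1/310254/(-375656) - 465476/25015 = -1/310254*(-1/375656) - 465476*1/25015 = 1/116548776624 - 465476/25015 = -54250658347808009/2915467647249360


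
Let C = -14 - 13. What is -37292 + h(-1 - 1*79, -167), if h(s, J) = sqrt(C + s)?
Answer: -37292 + I*sqrt(107) ≈ -37292.0 + 10.344*I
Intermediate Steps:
C = -27
h(s, J) = sqrt(-27 + s)
-37292 + h(-1 - 1*79, -167) = -37292 + sqrt(-27 + (-1 - 1*79)) = -37292 + sqrt(-27 + (-1 - 79)) = -37292 + sqrt(-27 - 80) = -37292 + sqrt(-107) = -37292 + I*sqrt(107)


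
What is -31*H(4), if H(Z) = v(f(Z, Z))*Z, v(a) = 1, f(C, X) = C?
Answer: -124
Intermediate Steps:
H(Z) = Z (H(Z) = 1*Z = Z)
-31*H(4) = -31*4 = -124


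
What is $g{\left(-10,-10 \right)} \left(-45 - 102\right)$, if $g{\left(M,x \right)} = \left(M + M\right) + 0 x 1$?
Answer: $2940$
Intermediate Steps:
$g{\left(M,x \right)} = 2 M$ ($g{\left(M,x \right)} = 2 M + 0 \cdot 1 = 2 M + 0 = 2 M$)
$g{\left(-10,-10 \right)} \left(-45 - 102\right) = 2 \left(-10\right) \left(-45 - 102\right) = \left(-20\right) \left(-147\right) = 2940$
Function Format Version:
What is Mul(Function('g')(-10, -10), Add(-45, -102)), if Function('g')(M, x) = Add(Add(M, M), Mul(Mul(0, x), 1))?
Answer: 2940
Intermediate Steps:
Function('g')(M, x) = Mul(2, M) (Function('g')(M, x) = Add(Mul(2, M), Mul(0, 1)) = Add(Mul(2, M), 0) = Mul(2, M))
Mul(Function('g')(-10, -10), Add(-45, -102)) = Mul(Mul(2, -10), Add(-45, -102)) = Mul(-20, -147) = 2940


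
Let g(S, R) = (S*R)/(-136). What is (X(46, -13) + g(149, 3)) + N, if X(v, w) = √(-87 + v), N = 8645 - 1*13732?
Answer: -692279/136 + I*√41 ≈ -5090.3 + 6.4031*I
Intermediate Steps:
g(S, R) = -R*S/136 (g(S, R) = (R*S)*(-1/136) = -R*S/136)
N = -5087 (N = 8645 - 13732 = -5087)
(X(46, -13) + g(149, 3)) + N = (√(-87 + 46) - 1/136*3*149) - 5087 = (√(-41) - 447/136) - 5087 = (I*√41 - 447/136) - 5087 = (-447/136 + I*√41) - 5087 = -692279/136 + I*√41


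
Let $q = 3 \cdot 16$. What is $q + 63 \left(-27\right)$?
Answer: $-1653$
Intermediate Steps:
$q = 48$
$q + 63 \left(-27\right) = 48 + 63 \left(-27\right) = 48 - 1701 = -1653$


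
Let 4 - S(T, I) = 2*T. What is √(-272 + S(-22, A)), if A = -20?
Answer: 4*I*√14 ≈ 14.967*I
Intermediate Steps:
S(T, I) = 4 - 2*T
√(-272 + S(-22, A)) = √(-272 + (4 - 2*(-22))) = √(-272 + (4 + 44)) = √(-272 + 48) = √(-224) = 4*I*√14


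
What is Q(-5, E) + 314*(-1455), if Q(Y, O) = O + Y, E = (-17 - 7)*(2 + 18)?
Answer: -457355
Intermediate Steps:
E = -480 (E = -24*20 = -480)
Q(-5, E) + 314*(-1455) = (-480 - 5) + 314*(-1455) = -485 - 456870 = -457355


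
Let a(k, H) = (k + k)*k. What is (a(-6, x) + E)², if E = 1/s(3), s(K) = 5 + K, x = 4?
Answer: 332929/64 ≈ 5202.0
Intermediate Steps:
E = ⅛ (E = 1/(5 + 3) = 1/8 = ⅛ ≈ 0.12500)
a(k, H) = 2*k² (a(k, H) = (2*k)*k = 2*k²)
(a(-6, x) + E)² = (2*(-6)² + ⅛)² = (2*36 + ⅛)² = (72 + ⅛)² = (577/8)² = 332929/64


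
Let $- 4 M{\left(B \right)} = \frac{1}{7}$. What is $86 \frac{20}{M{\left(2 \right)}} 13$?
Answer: $-626080$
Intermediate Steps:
$M{\left(B \right)} = - \frac{1}{28}$ ($M{\left(B \right)} = - \frac{1}{4 \cdot 7} = \left(- \frac{1}{4}\right) \frac{1}{7} = - \frac{1}{28}$)
$86 \frac{20}{M{\left(2 \right)}} 13 = 86 \frac{20}{- \frac{1}{28}} \cdot 13 = 86 \cdot 20 \left(-28\right) 13 = 86 \left(-560\right) 13 = \left(-48160\right) 13 = -626080$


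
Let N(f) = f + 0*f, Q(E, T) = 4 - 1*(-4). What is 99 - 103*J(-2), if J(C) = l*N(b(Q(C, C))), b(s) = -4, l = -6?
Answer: -2373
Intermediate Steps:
Q(E, T) = 8 (Q(E, T) = 4 + 4 = 8)
N(f) = f (N(f) = f + 0 = f)
J(C) = 24 (J(C) = -6*(-4) = 24)
99 - 103*J(-2) = 99 - 103*24 = 99 - 2472 = -2373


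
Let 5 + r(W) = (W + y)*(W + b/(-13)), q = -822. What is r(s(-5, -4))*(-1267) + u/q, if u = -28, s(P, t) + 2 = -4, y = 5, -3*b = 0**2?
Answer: -520723/411 ≈ -1267.0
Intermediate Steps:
b = 0 (b = -1/3*0**2 = -1/3*0 = 0)
s(P, t) = -6 (s(P, t) = -2 - 4 = -6)
r(W) = -5 + W*(5 + W) (r(W) = -5 + (W + 5)*(W + 0/(-13)) = -5 + (5 + W)*(W + 0*(-1/13)) = -5 + (5 + W)*(W + 0) = -5 + (5 + W)*W = -5 + W*(5 + W))
r(s(-5, -4))*(-1267) + u/q = (-5 + (-6)**2 + 5*(-6))*(-1267) - 28/(-822) = (-5 + 36 - 30)*(-1267) - 28*(-1/822) = 1*(-1267) + 14/411 = -1267 + 14/411 = -520723/411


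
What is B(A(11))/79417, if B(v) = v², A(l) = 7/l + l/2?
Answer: 18225/38437828 ≈ 0.00047414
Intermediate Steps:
A(l) = l/2 + 7/l (A(l) = 7/l + l*(½) = 7/l + l/2 = l/2 + 7/l)
B(A(11))/79417 = ((½)*11 + 7/11)²/79417 = (11/2 + 7*(1/11))²*(1/79417) = (11/2 + 7/11)²*(1/79417) = (135/22)²*(1/79417) = (18225/484)*(1/79417) = 18225/38437828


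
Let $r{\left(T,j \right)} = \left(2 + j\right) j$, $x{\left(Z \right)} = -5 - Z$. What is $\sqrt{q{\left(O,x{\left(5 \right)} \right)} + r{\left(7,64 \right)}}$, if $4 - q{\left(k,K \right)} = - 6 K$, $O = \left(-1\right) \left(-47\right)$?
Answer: $2 \sqrt{1042} \approx 64.56$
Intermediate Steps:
$O = 47$
$r{\left(T,j \right)} = j \left(2 + j\right)$
$q{\left(k,K \right)} = 4 + 6 K$ ($q{\left(k,K \right)} = 4 - - 6 K = 4 + 6 K$)
$\sqrt{q{\left(O,x{\left(5 \right)} \right)} + r{\left(7,64 \right)}} = \sqrt{\left(4 + 6 \left(-5 - 5\right)\right) + 64 \left(2 + 64\right)} = \sqrt{\left(4 + 6 \left(-5 - 5\right)\right) + 64 \cdot 66} = \sqrt{\left(4 + 6 \left(-10\right)\right) + 4224} = \sqrt{\left(4 - 60\right) + 4224} = \sqrt{-56 + 4224} = \sqrt{4168} = 2 \sqrt{1042}$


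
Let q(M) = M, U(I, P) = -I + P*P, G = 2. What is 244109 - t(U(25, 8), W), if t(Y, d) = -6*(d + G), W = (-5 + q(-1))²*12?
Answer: 246713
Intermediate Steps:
U(I, P) = P² - I (U(I, P) = -I + P² = P² - I)
W = 432 (W = (-5 - 1)²*12 = (-6)²*12 = 36*12 = 432)
t(Y, d) = -12 - 6*d (t(Y, d) = -6*(d + 2) = -6*(2 + d) = -12 - 6*d)
244109 - t(U(25, 8), W) = 244109 - (-12 - 6*432) = 244109 - (-12 - 2592) = 244109 - 1*(-2604) = 244109 + 2604 = 246713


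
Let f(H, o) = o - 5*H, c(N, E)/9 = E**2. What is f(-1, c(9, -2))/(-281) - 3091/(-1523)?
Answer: 806128/427963 ≈ 1.8836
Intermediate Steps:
c(N, E) = 9*E**2
f(-1, c(9, -2))/(-281) - 3091/(-1523) = (9*(-2)**2 - 5*(-1))/(-281) - 3091/(-1523) = (9*4 + 5)*(-1/281) - 3091*(-1/1523) = (36 + 5)*(-1/281) + 3091/1523 = 41*(-1/281) + 3091/1523 = -41/281 + 3091/1523 = 806128/427963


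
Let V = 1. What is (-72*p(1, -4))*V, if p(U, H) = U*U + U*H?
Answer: 216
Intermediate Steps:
p(U, H) = U**2 + H*U
(-72*p(1, -4))*V = -72*1*(-4 + 1)*1 = -72*1*(-3)*1 = -72*(-3)*1 = -18*(-12)*1 = 216*1 = 216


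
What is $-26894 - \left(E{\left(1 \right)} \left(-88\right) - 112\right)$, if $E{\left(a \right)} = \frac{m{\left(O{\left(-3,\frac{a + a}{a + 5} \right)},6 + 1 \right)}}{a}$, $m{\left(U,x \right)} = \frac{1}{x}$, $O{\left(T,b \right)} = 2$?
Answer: $- \frac{187386}{7} \approx -26769.0$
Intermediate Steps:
$E{\left(a \right)} = \frac{1}{7 a}$ ($E{\left(a \right)} = \frac{1}{\left(6 + 1\right) a} = \frac{1}{7 a}$)
$-26894 - \left(E{\left(1 \right)} \left(-88\right) - 112\right) = -26894 - \left(\frac{1}{7 \cdot 1} \left(-88\right) - 112\right) = -26894 - \left(\frac{1}{7} \cdot 1 \left(-88\right) - 112\right) = -26894 - \left(\frac{1}{7} \left(-88\right) - 112\right) = -26894 - \left(- \frac{88}{7} - 112\right) = -26894 - - \frac{872}{7} = -26894 + \frac{872}{7} = - \frac{187386}{7}$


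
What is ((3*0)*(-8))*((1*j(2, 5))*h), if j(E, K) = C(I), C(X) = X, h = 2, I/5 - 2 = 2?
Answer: 0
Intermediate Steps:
I = 20 (I = 10 + 5*2 = 10 + 10 = 20)
j(E, K) = 20
((3*0)*(-8))*((1*j(2, 5))*h) = ((3*0)*(-8))*((1*20)*2) = (0*(-8))*(20*2) = 0*40 = 0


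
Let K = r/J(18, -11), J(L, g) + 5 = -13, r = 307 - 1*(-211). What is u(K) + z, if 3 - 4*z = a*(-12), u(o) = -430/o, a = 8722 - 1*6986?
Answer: 5411745/1036 ≈ 5223.7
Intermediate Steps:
r = 518 (r = 307 + 211 = 518)
a = 1736 (a = 8722 - 6986 = 1736)
J(L, g) = -18 (J(L, g) = -5 - 13 = -18)
K = -259/9 (K = 518/(-18) = 518*(-1/18) = -259/9 ≈ -28.778)
z = 20835/4 (z = ¾ - 434*(-12) = ¾ - ¼*(-20832) = ¾ + 5208 = 20835/4 ≈ 5208.8)
u(K) + z = -430/(-259/9) + 20835/4 = -430*(-9/259) + 20835/4 = 3870/259 + 20835/4 = 5411745/1036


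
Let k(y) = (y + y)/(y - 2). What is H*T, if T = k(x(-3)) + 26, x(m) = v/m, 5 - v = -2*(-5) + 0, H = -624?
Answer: -9984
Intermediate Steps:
v = -5 (v = 5 - (-2*(-5) + 0) = 5 - (10 + 0) = 5 - 1*10 = 5 - 10 = -5)
x(m) = -5/m
k(y) = 2*y/(-2 + y) (k(y) = (2*y)/(-2 + y) = 2*y/(-2 + y))
T = 16 (T = 2*(-5/(-3))/(-2 - 5/(-3)) + 26 = 2*(-5*(-⅓))/(-2 - 5*(-⅓)) + 26 = 2*(5/3)/(-2 + 5/3) + 26 = 2*(5/3)/(-⅓) + 26 = 2*(5/3)*(-3) + 26 = -10 + 26 = 16)
H*T = -624*16 = -9984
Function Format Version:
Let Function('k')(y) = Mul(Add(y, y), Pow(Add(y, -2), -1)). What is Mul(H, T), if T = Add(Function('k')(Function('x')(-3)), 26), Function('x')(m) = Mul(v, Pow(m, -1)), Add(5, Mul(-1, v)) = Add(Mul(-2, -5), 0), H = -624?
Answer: -9984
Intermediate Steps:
v = -5 (v = Add(5, Mul(-1, Add(Mul(-2, -5), 0))) = Add(5, Mul(-1, Add(10, 0))) = Add(5, Mul(-1, 10)) = Add(5, -10) = -5)
Function('x')(m) = Mul(-5, Pow(m, -1))
Function('k')(y) = Mul(2, y, Pow(Add(-2, y), -1)) (Function('k')(y) = Mul(Mul(2, y), Pow(Add(-2, y), -1)) = Mul(2, y, Pow(Add(-2, y), -1)))
T = 16 (T = Add(Mul(2, Mul(-5, Pow(-3, -1)), Pow(Add(-2, Mul(-5, Pow(-3, -1))), -1)), 26) = Add(Mul(2, Mul(-5, Rational(-1, 3)), Pow(Add(-2, Mul(-5, Rational(-1, 3))), -1)), 26) = Add(Mul(2, Rational(5, 3), Pow(Add(-2, Rational(5, 3)), -1)), 26) = Add(Mul(2, Rational(5, 3), Pow(Rational(-1, 3), -1)), 26) = Add(Mul(2, Rational(5, 3), -3), 26) = Add(-10, 26) = 16)
Mul(H, T) = Mul(-624, 16) = -9984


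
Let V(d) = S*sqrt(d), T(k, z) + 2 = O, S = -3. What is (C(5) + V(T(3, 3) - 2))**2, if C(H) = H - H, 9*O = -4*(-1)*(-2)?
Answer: -44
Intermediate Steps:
O = -8/9 (O = (-4*(-1)*(-2))/9 = (4*(-2))/9 = (1/9)*(-8) = -8/9 ≈ -0.88889)
T(k, z) = -26/9 (T(k, z) = -2 - 8/9 = -26/9)
V(d) = -3*sqrt(d)
C(H) = 0
(C(5) + V(T(3, 3) - 2))**2 = (0 - 3*sqrt(-26/9 - 2))**2 = (0 - 2*I*sqrt(11))**2 = (-2*I*sqrt(11))**2 = -44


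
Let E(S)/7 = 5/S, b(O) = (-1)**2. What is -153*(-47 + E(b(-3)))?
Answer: 1836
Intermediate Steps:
b(O) = 1
E(S) = 35/S (E(S) = 7*(5/S) = 35/S)
-153*(-47 + E(b(-3))) = -153*(-47 + 35/1) = -153*(-47 + 35*1) = -153*(-47 + 35) = -153*(-12) = 1836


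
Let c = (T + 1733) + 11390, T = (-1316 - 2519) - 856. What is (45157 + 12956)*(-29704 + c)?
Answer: -1236179736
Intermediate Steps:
T = -4691 (T = -3835 - 856 = -4691)
c = 8432 (c = (-4691 + 1733) + 11390 = -2958 + 11390 = 8432)
(45157 + 12956)*(-29704 + c) = (45157 + 12956)*(-29704 + 8432) = 58113*(-21272) = -1236179736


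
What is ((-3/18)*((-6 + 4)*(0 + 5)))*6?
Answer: 10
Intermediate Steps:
((-3/18)*((-6 + 4)*(0 + 5)))*6 = ((-3*1/18)*(-2*5))*6 = -1/6*(-10)*6 = (5/3)*6 = 10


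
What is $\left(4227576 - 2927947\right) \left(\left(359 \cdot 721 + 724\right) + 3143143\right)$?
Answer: $4422255396074$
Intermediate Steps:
$\left(4227576 - 2927947\right) \left(\left(359 \cdot 721 + 724\right) + 3143143\right) = 1299629 \left(\left(258839 + 724\right) + 3143143\right) = 1299629 \left(259563 + 3143143\right) = 1299629 \cdot 3402706 = 4422255396074$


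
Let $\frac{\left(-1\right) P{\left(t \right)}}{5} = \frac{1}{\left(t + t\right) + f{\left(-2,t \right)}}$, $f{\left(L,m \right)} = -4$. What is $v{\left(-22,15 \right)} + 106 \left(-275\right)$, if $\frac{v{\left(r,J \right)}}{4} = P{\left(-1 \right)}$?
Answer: $- \frac{87440}{3} \approx -29147.0$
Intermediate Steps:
$P{\left(t \right)} = - \frac{5}{-4 + 2 t}$ ($P{\left(t \right)} = - \frac{5}{\left(t + t\right) - 4} = - \frac{5}{2 t - 4} = - \frac{5}{-4 + 2 t}$)
$v{\left(r,J \right)} = \frac{10}{3}$ ($v{\left(r,J \right)} = 4 \left(- \frac{5}{-4 + 2 \left(-1\right)}\right) = 4 \left(- \frac{5}{-4 - 2}\right) = 4 \left(- \frac{5}{-6}\right) = 4 \left(\left(-5\right) \left(- \frac{1}{6}\right)\right) = 4 \cdot \frac{5}{6} = \frac{10}{3}$)
$v{\left(-22,15 \right)} + 106 \left(-275\right) = \frac{10}{3} + 106 \left(-275\right) = \frac{10}{3} - 29150 = - \frac{87440}{3}$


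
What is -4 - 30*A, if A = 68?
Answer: -2044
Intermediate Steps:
-4 - 30*A = -4 - 30*68 = -4 - 2040 = -2044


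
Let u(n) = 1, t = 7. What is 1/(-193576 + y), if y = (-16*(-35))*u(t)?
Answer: -1/193016 ≈ -5.1809e-6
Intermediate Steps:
y = 560 (y = -16*(-35)*1 = 560*1 = 560)
1/(-193576 + y) = 1/(-193576 + 560) = 1/(-193016) = -1/193016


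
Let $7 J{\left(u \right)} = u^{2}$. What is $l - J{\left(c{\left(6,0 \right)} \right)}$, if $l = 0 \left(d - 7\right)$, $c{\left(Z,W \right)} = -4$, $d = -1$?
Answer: $- \frac{16}{7} \approx -2.2857$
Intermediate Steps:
$J{\left(u \right)} = \frac{u^{2}}{7}$
$l = 0$ ($l = 0 \left(-1 - 7\right) = 0 \left(-8\right) = 0$)
$l - J{\left(c{\left(6,0 \right)} \right)} = 0 - \frac{\left(-4\right)^{2}}{7} = 0 - \frac{1}{7} \cdot 16 = 0 - \frac{16}{7} = - \frac{16}{7}$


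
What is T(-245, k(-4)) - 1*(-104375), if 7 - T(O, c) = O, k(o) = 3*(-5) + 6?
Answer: 104627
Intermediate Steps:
k(o) = -9 (k(o) = -15 + 6 = -9)
T(O, c) = 7 - O
T(-245, k(-4)) - 1*(-104375) = (7 - 1*(-245)) - 1*(-104375) = (7 + 245) + 104375 = 252 + 104375 = 104627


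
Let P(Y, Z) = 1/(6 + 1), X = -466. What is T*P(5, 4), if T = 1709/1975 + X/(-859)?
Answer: 2388381/11875675 ≈ 0.20112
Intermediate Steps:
P(Y, Z) = ⅐ (P(Y, Z) = 1/7 = ⅐)
T = 2388381/1696525 (T = 1709/1975 - 466/(-859) = 1709*(1/1975) - 466*(-1/859) = 1709/1975 + 466/859 = 2388381/1696525 ≈ 1.4078)
T*P(5, 4) = (2388381/1696525)*(⅐) = 2388381/11875675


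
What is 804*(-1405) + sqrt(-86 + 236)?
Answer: -1129620 + 5*sqrt(6) ≈ -1.1296e+6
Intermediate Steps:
804*(-1405) + sqrt(-86 + 236) = -1129620 + sqrt(150) = -1129620 + 5*sqrt(6)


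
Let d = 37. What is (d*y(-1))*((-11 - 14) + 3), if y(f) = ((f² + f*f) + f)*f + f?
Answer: 1628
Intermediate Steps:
y(f) = f + f*(f + 2*f²) (y(f) = ((f² + f²) + f)*f + f = (2*f² + f)*f + f = (f + 2*f²)*f + f = f*(f + 2*f²) + f = f + f*(f + 2*f²))
(d*y(-1))*((-11 - 14) + 3) = (37*(-(1 - 1 + 2*(-1)²)))*((-11 - 14) + 3) = (37*(-(1 - 1 + 2*1)))*(-25 + 3) = (37*(-(1 - 1 + 2)))*(-22) = (37*(-1*2))*(-22) = (37*(-2))*(-22) = -74*(-22) = 1628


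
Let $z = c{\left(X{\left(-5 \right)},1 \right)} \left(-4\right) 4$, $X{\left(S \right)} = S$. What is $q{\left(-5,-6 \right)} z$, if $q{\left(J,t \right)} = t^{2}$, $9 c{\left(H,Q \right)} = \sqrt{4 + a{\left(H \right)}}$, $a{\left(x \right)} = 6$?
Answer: $- 64 \sqrt{10} \approx -202.39$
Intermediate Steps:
$c{\left(H,Q \right)} = \frac{\sqrt{10}}{9}$ ($c{\left(H,Q \right)} = \frac{\sqrt{4 + 6}}{9} = \frac{\sqrt{10}}{9}$)
$z = - \frac{16 \sqrt{10}}{9}$ ($z = \frac{\sqrt{10}}{9} \left(-4\right) 4 = - \frac{4 \sqrt{10}}{9} \cdot 4 = - \frac{16 \sqrt{10}}{9} \approx -5.6218$)
$q{\left(-5,-6 \right)} z = \left(-6\right)^{2} \left(- \frac{16 \sqrt{10}}{9}\right) = 36 \left(- \frac{16 \sqrt{10}}{9}\right) = - 64 \sqrt{10}$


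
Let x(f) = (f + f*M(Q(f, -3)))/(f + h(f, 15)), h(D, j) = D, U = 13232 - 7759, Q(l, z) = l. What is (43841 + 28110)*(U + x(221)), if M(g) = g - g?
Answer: 787647597/2 ≈ 3.9382e+8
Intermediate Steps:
M(g) = 0
U = 5473
x(f) = ½ (x(f) = (f + f*0)/(f + f) = (f + 0)/((2*f)) = f*(1/(2*f)) = ½)
(43841 + 28110)*(U + x(221)) = (43841 + 28110)*(5473 + ½) = 71951*(10947/2) = 787647597/2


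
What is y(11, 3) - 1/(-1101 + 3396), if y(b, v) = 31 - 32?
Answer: -2296/2295 ≈ -1.0004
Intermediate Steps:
y(b, v) = -1
y(11, 3) - 1/(-1101 + 3396) = -1 - 1/(-1101 + 3396) = -1 - 1/2295 = -2296/2295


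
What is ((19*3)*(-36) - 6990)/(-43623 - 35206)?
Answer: 9042/78829 ≈ 0.11470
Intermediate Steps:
((19*3)*(-36) - 6990)/(-43623 - 35206) = (57*(-36) - 6990)/(-78829) = (-2052 - 6990)*(-1/78829) = -9042*(-1/78829) = 9042/78829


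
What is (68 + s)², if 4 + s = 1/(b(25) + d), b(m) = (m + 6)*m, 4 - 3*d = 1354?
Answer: 432681601/105625 ≈ 4096.4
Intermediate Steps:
d = -450 (d = 4/3 - ⅓*1354 = 4/3 - 1354/3 = -450)
b(m) = m*(6 + m) (b(m) = (6 + m)*m = m*(6 + m))
s = -1299/325 (s = -4 + 1/(25*(6 + 25) - 450) = -4 + 1/(25*31 - 450) = -4 + 1/(775 - 450) = -4 + 1/325 = -1299/325 ≈ -3.9969)
(68 + s)² = (68 - 1299/325)² = (20801/325)² = 432681601/105625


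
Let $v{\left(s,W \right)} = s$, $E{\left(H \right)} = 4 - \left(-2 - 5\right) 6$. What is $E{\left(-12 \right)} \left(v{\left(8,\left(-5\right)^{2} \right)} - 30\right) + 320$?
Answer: $-692$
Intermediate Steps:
$E{\left(H \right)} = 46$ ($E{\left(H \right)} = 4 - \left(-7\right) 6 = 4 - -42 = 4 + 42 = 46$)
$E{\left(-12 \right)} \left(v{\left(8,\left(-5\right)^{2} \right)} - 30\right) + 320 = 46 \left(8 - 30\right) + 320 = 46 \left(-22\right) + 320 = -1012 + 320 = -692$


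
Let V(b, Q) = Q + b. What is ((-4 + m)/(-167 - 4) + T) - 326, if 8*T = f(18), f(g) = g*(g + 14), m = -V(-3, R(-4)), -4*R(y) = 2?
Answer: -86867/342 ≈ -254.00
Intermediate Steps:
R(y) = -½ (R(y) = -¼*2 = -½)
m = 7/2 (m = -(-½ - 3) = -1*(-7/2) = 7/2 ≈ 3.5000)
f(g) = g*(14 + g)
T = 72 (T = (18*(14 + 18))/8 = (18*32)/8 = (⅛)*576 = 72)
((-4 + m)/(-167 - 4) + T) - 326 = ((-4 + 7/2)/(-167 - 4) + 72) - 326 = (-½/(-171) + 72) - 326 = (-½*(-1/171) + 72) - 326 = (1/342 + 72) - 326 = 24625/342 - 326 = -86867/342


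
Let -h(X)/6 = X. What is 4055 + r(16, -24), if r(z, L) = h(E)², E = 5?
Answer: 4955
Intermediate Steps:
h(X) = -6*X
r(z, L) = 900 (r(z, L) = (-6*5)² = (-30)² = 900)
4055 + r(16, -24) = 4055 + 900 = 4955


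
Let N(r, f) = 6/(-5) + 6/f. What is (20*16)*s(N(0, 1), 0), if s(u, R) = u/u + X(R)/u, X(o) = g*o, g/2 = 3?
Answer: 320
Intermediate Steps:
g = 6 (g = 2*3 = 6)
N(r, f) = -6/5 + 6/f (N(r, f) = 6*(-⅕) + 6/f = -6/5 + 6/f)
X(o) = 6*o
s(u, R) = 1 + 6*R/u (s(u, R) = u/u + (6*R)/u = 1 + 6*R/u)
(20*16)*s(N(0, 1), 0) = (20*16)*(((-6/5 + 6/1) + 6*0)/(-6/5 + 6/1)) = 320*(((-6/5 + 6*1) + 0)/(-6/5 + 6*1)) = 320*(((-6/5 + 6) + 0)/(-6/5 + 6)) = 320*((24/5 + 0)/(24/5)) = 320*((5/24)*(24/5)) = 320*1 = 320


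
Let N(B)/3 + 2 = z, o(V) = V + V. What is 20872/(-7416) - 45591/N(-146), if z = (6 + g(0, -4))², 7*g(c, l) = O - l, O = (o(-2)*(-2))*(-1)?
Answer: -693805045/1247742 ≈ -556.05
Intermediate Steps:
o(V) = 2*V
O = -8 (O = ((2*(-2))*(-2))*(-1) = -4*(-2)*(-1) = 8*(-1) = -8)
g(c, l) = -8/7 - l/7 (g(c, l) = (-8 - l)/7 = -8/7 - l/7)
z = 1444/49 (z = (6 + (-8/7 - ⅐*(-4)))² = (6 + (-8/7 + 4/7))² = (6 - 4/7)² = (38/7)² = 1444/49 ≈ 29.469)
N(B) = 4038/49 (N(B) = -6 + 3*(1444/49) = -6 + 4332/49 = 4038/49)
20872/(-7416) - 45591/N(-146) = 20872/(-7416) - 45591/4038/49 = 20872*(-1/7416) - 45591*49/4038 = -2609/927 - 744653/1346 = -693805045/1247742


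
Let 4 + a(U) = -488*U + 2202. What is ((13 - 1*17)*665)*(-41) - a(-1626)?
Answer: -686626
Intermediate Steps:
a(U) = 2198 - 488*U (a(U) = -4 + (-488*U + 2202) = -4 + (2202 - 488*U) = 2198 - 488*U)
((13 - 1*17)*665)*(-41) - a(-1626) = ((13 - 1*17)*665)*(-41) - (2198 - 488*(-1626)) = ((13 - 17)*665)*(-41) - (2198 + 793488) = -4*665*(-41) - 1*795686 = -2660*(-41) - 795686 = 109060 - 795686 = -686626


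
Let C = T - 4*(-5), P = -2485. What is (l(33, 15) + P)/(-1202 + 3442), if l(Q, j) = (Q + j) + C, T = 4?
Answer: -2413/2240 ≈ -1.0772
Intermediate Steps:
C = 24 (C = 4 - 4*(-5) = 4 + 20 = 24)
l(Q, j) = 24 + Q + j (l(Q, j) = (Q + j) + 24 = 24 + Q + j)
(l(33, 15) + P)/(-1202 + 3442) = ((24 + 33 + 15) - 2485)/(-1202 + 3442) = (72 - 2485)/2240 = -2413*1/2240 = -2413/2240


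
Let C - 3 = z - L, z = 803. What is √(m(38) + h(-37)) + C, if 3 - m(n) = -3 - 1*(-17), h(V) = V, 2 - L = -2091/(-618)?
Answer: 166321/206 + 4*I*√3 ≈ 807.38 + 6.9282*I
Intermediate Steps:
L = -285/206 (L = 2 - (-2091)/(-618) = 2 - (-2091)*(-1)/618 = 2 - 1*697/206 = 2 - 697/206 = -285/206 ≈ -1.3835)
m(n) = -11 (m(n) = 3 - (-3 - 1*(-17)) = 3 - (-3 + 17) = 3 - 1*14 = 3 - 14 = -11)
C = 166321/206 (C = 3 + (803 - 1*(-285/206)) = 3 + (803 + 285/206) = 3 + 165703/206 = 166321/206 ≈ 807.38)
√(m(38) + h(-37)) + C = √(-11 - 37) + 166321/206 = √(-48) + 166321/206 = 4*I*√3 + 166321/206 = 166321/206 + 4*I*√3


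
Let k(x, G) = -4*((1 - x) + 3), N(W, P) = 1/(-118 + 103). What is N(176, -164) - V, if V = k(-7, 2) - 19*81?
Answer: 23744/15 ≈ 1582.9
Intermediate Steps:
N(W, P) = -1/15 (N(W, P) = 1/(-15) = -1/15)
k(x, G) = -16 + 4*x (k(x, G) = -4*(4 - x) = -16 + 4*x)
V = -1583 (V = (-16 + 4*(-7)) - 19*81 = (-16 - 28) - 1539 = -44 - 1539 = -1583)
N(176, -164) - V = -1/15 - 1*(-1583) = -1/15 + 1583 = 23744/15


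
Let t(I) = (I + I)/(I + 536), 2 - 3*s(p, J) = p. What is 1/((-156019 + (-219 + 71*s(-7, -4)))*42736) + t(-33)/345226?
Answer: -220127009539/578934655558411600 ≈ -3.8023e-7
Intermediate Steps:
s(p, J) = ⅔ - p/3
t(I) = 2*I/(536 + I) (t(I) = (2*I)/(536 + I) = 2*I/(536 + I))
1/((-156019 + (-219 + 71*s(-7, -4)))*42736) + t(-33)/345226 = 1/(-156019 + (-219 + 71*(⅔ - ⅓*(-7)))*42736) + (2*(-33)/(536 - 33))/345226 = (1/42736)/(-156019 + (-219 + 71*(⅔ + 7/3))) + (2*(-33)/503)*(1/345226) = (1/42736)/(-156019 + (-219 + 71*3)) + (2*(-33)*(1/503))*(1/345226) = (1/42736)/(-156019 + (-219 + 213)) - 66/503*1/345226 = (1/42736)/(-156019 - 6) - 33/86824339 = (1/42736)/(-156025) - 33/86824339 = -1/156025*1/42736 - 33/86824339 = -1/6667884400 - 33/86824339 = -220127009539/578934655558411600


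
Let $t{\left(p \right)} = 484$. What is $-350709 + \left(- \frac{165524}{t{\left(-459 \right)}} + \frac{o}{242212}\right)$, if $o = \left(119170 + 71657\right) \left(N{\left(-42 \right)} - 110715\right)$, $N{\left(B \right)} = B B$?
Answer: $- \frac{12804166189757}{29307652} \approx -4.3689 \cdot 10^{5}$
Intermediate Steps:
$N{\left(B \right)} = B^{2}$
$o = -20790792477$ ($o = \left(119170 + 71657\right) \left(\left(-42\right)^{2} - 110715\right) = 190827 \left(1764 - 110715\right) = 190827 \left(-108951\right) = -20790792477$)
$-350709 + \left(- \frac{165524}{t{\left(-459 \right)}} + \frac{o}{242212}\right) = -350709 - \left(\frac{41381}{121} + \frac{20790792477}{242212}\right) = -350709 - \frac{2525708864489}{29307652} = - \frac{12804166189757}{29307652}$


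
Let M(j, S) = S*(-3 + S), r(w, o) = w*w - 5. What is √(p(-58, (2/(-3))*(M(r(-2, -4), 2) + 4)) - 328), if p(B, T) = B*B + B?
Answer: √2978 ≈ 54.571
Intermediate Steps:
r(w, o) = -5 + w² (r(w, o) = w² - 5 = -5 + w²)
p(B, T) = B + B² (p(B, T) = B² + B = B + B²)
√(p(-58, (2/(-3))*(M(r(-2, -4), 2) + 4)) - 328) = √(-58*(1 - 58) - 328) = √(-58*(-57) - 328) = √(3306 - 328) = √2978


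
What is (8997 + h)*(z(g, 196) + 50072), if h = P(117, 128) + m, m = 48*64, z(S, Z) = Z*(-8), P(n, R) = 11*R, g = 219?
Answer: 653688408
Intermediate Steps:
z(S, Z) = -8*Z
m = 3072
h = 4480 (h = 11*128 + 3072 = 1408 + 3072 = 4480)
(8997 + h)*(z(g, 196) + 50072) = (8997 + 4480)*(-8*196 + 50072) = 13477*(-1568 + 50072) = 13477*48504 = 653688408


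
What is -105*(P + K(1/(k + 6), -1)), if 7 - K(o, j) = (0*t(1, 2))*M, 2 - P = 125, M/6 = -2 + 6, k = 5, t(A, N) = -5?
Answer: 12180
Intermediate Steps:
M = 24 (M = 6*(-2 + 6) = 6*4 = 24)
P = -123 (P = 2 - 1*125 = 2 - 125 = -123)
K(o, j) = 7 (K(o, j) = 7 - 0*(-5)*24 = 7 - 0*24 = 7 - 1*0 = 7 + 0 = 7)
-105*(P + K(1/(k + 6), -1)) = -105*(-123 + 7) = -105*(-116) = 12180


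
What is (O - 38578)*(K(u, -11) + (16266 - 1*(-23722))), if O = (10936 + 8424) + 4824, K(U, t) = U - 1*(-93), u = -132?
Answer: -575025906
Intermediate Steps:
K(U, t) = 93 + U (K(U, t) = U + 93 = 93 + U)
O = 24184 (O = 19360 + 4824 = 24184)
(O - 38578)*(K(u, -11) + (16266 - 1*(-23722))) = (24184 - 38578)*((93 - 132) + (16266 - 1*(-23722))) = -14394*(-39 + (16266 + 23722)) = -14394*(-39 + 39988) = -14394*39949 = -575025906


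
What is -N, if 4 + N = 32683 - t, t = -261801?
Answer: -294480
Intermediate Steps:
N = 294480 (N = -4 + (32683 - 1*(-261801)) = -4 + (32683 + 261801) = -4 + 294484 = 294480)
-N = -1*294480 = -294480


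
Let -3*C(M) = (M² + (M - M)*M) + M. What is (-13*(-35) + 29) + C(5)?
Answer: 474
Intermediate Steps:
C(M) = -M/3 - M²/3 (C(M) = -((M² + (M - M)*M) + M)/3 = -((M² + 0*M) + M)/3 = -((M² + 0) + M)/3 = -(M² + M)/3 = -(M + M²)/3 = -M/3 - M²/3)
(-13*(-35) + 29) + C(5) = (-13*(-35) + 29) - ⅓*5*(1 + 5) = (455 + 29) - ⅓*5*6 = 484 - 10 = 474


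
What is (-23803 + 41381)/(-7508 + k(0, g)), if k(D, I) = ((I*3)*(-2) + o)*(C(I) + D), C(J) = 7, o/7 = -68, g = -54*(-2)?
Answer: -8789/7688 ≈ -1.1432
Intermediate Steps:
g = 108
o = -476 (o = 7*(-68) = -476)
k(D, I) = (-476 - 6*I)*(7 + D) (k(D, I) = ((I*3)*(-2) - 476)*(7 + D) = ((3*I)*(-2) - 476)*(7 + D) = (-6*I - 476)*(7 + D) = (-476 - 6*I)*(7 + D))
(-23803 + 41381)/(-7508 + k(0, g)) = (-23803 + 41381)/(-7508 + (-3332 - 476*0 - 42*108 - 6*0*108)) = 17578/(-7508 + (-3332 + 0 - 4536 + 0)) = 17578/(-7508 - 7868) = 17578/(-15376) = 17578*(-1/15376) = -8789/7688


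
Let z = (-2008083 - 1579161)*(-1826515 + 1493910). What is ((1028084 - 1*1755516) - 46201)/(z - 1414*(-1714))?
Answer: -110519/170448244888 ≈ -6.4840e-7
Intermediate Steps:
z = 1193135290620 (z = -3587244*(-332605) = 1193135290620)
((1028084 - 1*1755516) - 46201)/(z - 1414*(-1714)) = ((1028084 - 1*1755516) - 46201)/(1193135290620 - 1414*(-1714)) = ((1028084 - 1755516) - 46201)/(1193135290620 - 1*(-2423596)) = (-727432 - 46201)/(1193135290620 + 2423596) = -773633/1193137714216 = -773633*1/1193137714216 = -110519/170448244888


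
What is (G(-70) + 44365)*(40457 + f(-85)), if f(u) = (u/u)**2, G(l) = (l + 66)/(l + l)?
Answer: 62822211408/35 ≈ 1.7949e+9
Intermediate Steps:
G(l) = (66 + l)/(2*l) (G(l) = (66 + l)/((2*l)) = (66 + l)*(1/(2*l)) = (66 + l)/(2*l))
f(u) = 1 (f(u) = 1**2 = 1)
(G(-70) + 44365)*(40457 + f(-85)) = ((1/2)*(66 - 70)/(-70) + 44365)*(40457 + 1) = ((1/2)*(-1/70)*(-4) + 44365)*40458 = (1/35 + 44365)*40458 = (1552776/35)*40458 = 62822211408/35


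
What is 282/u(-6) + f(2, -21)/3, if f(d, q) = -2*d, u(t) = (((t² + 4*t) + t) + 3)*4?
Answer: 13/2 ≈ 6.5000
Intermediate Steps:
u(t) = 12 + 4*t² + 20*t (u(t) = ((t² + 5*t) + 3)*4 = (3 + t² + 5*t)*4 = 12 + 4*t² + 20*t)
282/u(-6) + f(2, -21)/3 = 282/(12 + 4*(-6)² + 20*(-6)) - 2*2/3 = 282/(12 + 4*36 - 120) - 4*⅓ = 282/(12 + 144 - 120) - 4/3 = 282/36 - 4/3 = 282*(1/36) - 4/3 = 47/6 - 4/3 = 13/2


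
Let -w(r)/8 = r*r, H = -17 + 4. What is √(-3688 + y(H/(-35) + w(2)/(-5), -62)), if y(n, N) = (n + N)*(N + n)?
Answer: I*√781311/35 ≈ 25.255*I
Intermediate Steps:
H = -13
w(r) = -8*r² (w(r) = -8*r*r = -8*r²)
y(n, N) = (N + n)² (y(n, N) = (N + n)*(N + n) = (N + n)²)
√(-3688 + y(H/(-35) + w(2)/(-5), -62)) = √(-3688 + (-62 + (-13/(-35) - 8*2²/(-5)))²) = √(-3688 + (-62 + (-13*(-1/35) - 8*4*(-⅕)))²) = √(-3688 + (-62 + (13/35 - 32*(-⅕)))²) = √(-3688 + (-62 + (13/35 + 32/5))²) = √(-3688 + (-62 + 237/35)²) = √(-3688 + (-1933/35)²) = √(-3688 + 3736489/1225) = √(-781311/1225) = I*√781311/35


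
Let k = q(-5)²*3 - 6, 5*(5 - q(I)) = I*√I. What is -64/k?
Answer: 32*I/(3*(-9*I + 5*√5)) ≈ -0.46602 + 0.57892*I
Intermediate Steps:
q(I) = 5 - I^(3/2)/5 (q(I) = 5 - I*√I/5 = 5 - I^(3/2)/5)
k = -6 + 3*(5 + I*√5)² (k = (5 - (-1)*I*√5)²*3 - 6 = (5 + I*√5)²*3 - 6 = 3*(5 + I*√5)² - 6 = -6 + 3*(5 + I*√5)² ≈ 54.0 + 67.082*I)
-64/k = -64/(54 + 30*I*√5)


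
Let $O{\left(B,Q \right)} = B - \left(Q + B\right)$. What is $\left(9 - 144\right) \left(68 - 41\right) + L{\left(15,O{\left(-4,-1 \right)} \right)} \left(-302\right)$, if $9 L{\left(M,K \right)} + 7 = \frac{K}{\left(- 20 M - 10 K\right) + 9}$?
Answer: $- \frac{9237689}{2709} \approx -3410.0$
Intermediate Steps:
$O{\left(B,Q \right)} = - Q$ ($O{\left(B,Q \right)} = B - \left(B + Q\right) = - Q$)
$L{\left(M,K \right)} = - \frac{7}{9} + \frac{K}{9 \left(9 - 20 M - 10 K\right)}$ ($L{\left(M,K \right)} = - \frac{7}{9} + \frac{K \frac{1}{\left(- 20 M - 10 K\right) + 9}}{9} = - \frac{7}{9} + \frac{K \frac{1}{9 - 20 M - 10 K}}{9} = - \frac{7}{9} + \frac{K}{9 \left(9 - 20 M - 10 K\right)}$)
$\left(9 - 144\right) \left(68 - 41\right) + L{\left(15,O{\left(-4,-1 \right)} \right)} \left(-302\right) = \left(9 - 144\right) \left(68 - 41\right) + \frac{63 - 2100 - 71 \left(\left(-1\right) \left(-1\right)\right)}{9 \left(-9 + 10 \left(\left(-1\right) \left(-1\right)\right) + 20 \cdot 15\right)} \left(-302\right) = \left(-135\right) 27 + \frac{63 - 2100 - 71}{9 \left(-9 + 10 \cdot 1 + 300\right)} \left(-302\right) = -3645 + \frac{63 - 2100 - 71}{9 \left(-9 + 10 + 300\right)} \left(-302\right) = -3645 + \frac{1}{9} \cdot \frac{1}{301} \left(-2108\right) \left(-302\right) = -3645 - - \frac{636616}{2709} = -3645 + \frac{636616}{2709} = - \frac{9237689}{2709}$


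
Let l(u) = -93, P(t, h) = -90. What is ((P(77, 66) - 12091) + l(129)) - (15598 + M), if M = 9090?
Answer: -36962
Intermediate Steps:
((P(77, 66) - 12091) + l(129)) - (15598 + M) = ((-90 - 12091) - 93) - (15598 + 9090) = (-12181 - 93) - 1*24688 = -12274 - 24688 = -36962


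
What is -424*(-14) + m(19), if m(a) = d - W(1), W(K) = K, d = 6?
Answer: 5941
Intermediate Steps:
m(a) = 5 (m(a) = 6 - 1*1 = 6 - 1 = 5)
-424*(-14) + m(19) = -424*(-14) + 5 = 5936 + 5 = 5941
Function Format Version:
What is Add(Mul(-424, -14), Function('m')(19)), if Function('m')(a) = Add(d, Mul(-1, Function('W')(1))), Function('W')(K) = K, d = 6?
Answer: 5941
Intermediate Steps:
Function('m')(a) = 5 (Function('m')(a) = Add(6, Mul(-1, 1)) = Add(6, -1) = 5)
Add(Mul(-424, -14), Function('m')(19)) = Add(Mul(-424, -14), 5) = Add(5936, 5) = 5941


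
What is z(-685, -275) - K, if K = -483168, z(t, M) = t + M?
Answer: 482208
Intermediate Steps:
z(t, M) = M + t
z(-685, -275) - K = (-275 - 685) - 1*(-483168) = -960 + 483168 = 482208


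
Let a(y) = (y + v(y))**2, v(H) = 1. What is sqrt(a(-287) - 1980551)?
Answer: I*sqrt(1898755) ≈ 1378.0*I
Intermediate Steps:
a(y) = (1 + y)**2 (a(y) = (y + 1)**2 = (1 + y)**2)
sqrt(a(-287) - 1980551) = sqrt((1 - 287)**2 - 1980551) = sqrt((-286)**2 - 1980551) = sqrt(81796 - 1980551) = sqrt(-1898755) = I*sqrt(1898755)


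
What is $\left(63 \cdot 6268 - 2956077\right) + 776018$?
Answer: $-1785175$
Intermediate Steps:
$\left(63 \cdot 6268 - 2956077\right) + 776018 = \left(394884 - 2956077\right) + 776018 = -2561193 + 776018 = -1785175$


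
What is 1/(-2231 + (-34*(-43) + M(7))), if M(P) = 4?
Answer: -1/765 ≈ -0.0013072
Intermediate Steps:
1/(-2231 + (-34*(-43) + M(7))) = 1/(-2231 + (-34*(-43) + 4)) = 1/(-2231 + (1462 + 4)) = 1/(-2231 + 1466) = 1/(-765) = -1/765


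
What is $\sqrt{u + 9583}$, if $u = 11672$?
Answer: $\sqrt{21255} \approx 145.79$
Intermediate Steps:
$\sqrt{u + 9583} = \sqrt{11672 + 9583} = \sqrt{21255}$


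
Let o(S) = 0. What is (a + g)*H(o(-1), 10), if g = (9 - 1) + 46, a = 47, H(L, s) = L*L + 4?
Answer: 404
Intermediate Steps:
H(L, s) = 4 + L² (H(L, s) = L² + 4 = 4 + L²)
g = 54 (g = 8 + 46 = 54)
(a + g)*H(o(-1), 10) = (47 + 54)*(4 + 0²) = 101*(4 + 0) = 101*4 = 404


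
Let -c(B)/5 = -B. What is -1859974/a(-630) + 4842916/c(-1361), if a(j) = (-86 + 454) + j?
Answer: 5694139539/891455 ≈ 6387.5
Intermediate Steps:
c(B) = 5*B (c(B) = -(-5)*B = 5*B)
a(j) = 368 + j
-1859974/a(-630) + 4842916/c(-1361) = -1859974/(368 - 630) + 4842916/((5*(-1361))) = -1859974/(-262) + 4842916/(-6805) = -1859974*(-1/262) + 4842916*(-1/6805) = 929987/131 - 4842916/6805 = 5694139539/891455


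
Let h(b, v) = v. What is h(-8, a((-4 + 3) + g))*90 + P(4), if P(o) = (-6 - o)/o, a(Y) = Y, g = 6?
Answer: 895/2 ≈ 447.50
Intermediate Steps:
P(o) = (-6 - o)/o
h(-8, a((-4 + 3) + g))*90 + P(4) = ((-4 + 3) + 6)*90 + (-6 - 1*4)/4 = (-1 + 6)*90 + (-6 - 4)/4 = 5*90 + (¼)*(-10) = 450 - 5/2 = 895/2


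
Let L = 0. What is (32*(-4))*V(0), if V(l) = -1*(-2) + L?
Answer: -256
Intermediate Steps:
V(l) = 2 (V(l) = -1*(-2) + 0 = 2 + 0 = 2)
(32*(-4))*V(0) = (32*(-4))*2 = -128*2 = -256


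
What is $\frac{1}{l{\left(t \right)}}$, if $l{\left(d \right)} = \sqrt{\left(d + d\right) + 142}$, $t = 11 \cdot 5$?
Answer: $\frac{\sqrt{7}}{42} \approx 0.062994$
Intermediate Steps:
$t = 55$
$l{\left(d \right)} = \sqrt{142 + 2 d}$ ($l{\left(d \right)} = \sqrt{2 d + 142} = \sqrt{142 + 2 d}$)
$\frac{1}{l{\left(t \right)}} = \frac{1}{\sqrt{142 + 2 \cdot 55}} = \frac{1}{\sqrt{142 + 110}} = \frac{1}{\sqrt{252}} = \frac{1}{6 \sqrt{7}} = \frac{\sqrt{7}}{42}$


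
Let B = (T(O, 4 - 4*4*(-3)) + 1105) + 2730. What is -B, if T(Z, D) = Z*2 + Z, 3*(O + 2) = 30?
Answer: -3859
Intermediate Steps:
O = 8 (O = -2 + (⅓)*30 = -2 + 10 = 8)
T(Z, D) = 3*Z (T(Z, D) = 2*Z + Z = 3*Z)
B = 3859 (B = (3*8 + 1105) + 2730 = (24 + 1105) + 2730 = 1129 + 2730 = 3859)
-B = -1*3859 = -3859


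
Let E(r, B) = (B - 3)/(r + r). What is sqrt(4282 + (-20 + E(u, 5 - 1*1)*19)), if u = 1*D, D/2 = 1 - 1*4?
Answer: 5*sqrt(6135)/6 ≈ 65.272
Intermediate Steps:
D = -6 (D = 2*(1 - 1*4) = 2*(1 - 4) = 2*(-3) = -6)
u = -6 (u = 1*(-6) = -6)
E(r, B) = (-3 + B)/(2*r) (E(r, B) = (-3 + B)/((2*r)) = (-3 + B)*(1/(2*r)) = (-3 + B)/(2*r))
sqrt(4282 + (-20 + E(u, 5 - 1*1)*19)) = sqrt(4282 + (-20 + ((1/2)*(-3 + (5 - 1*1))/(-6))*19)) = sqrt(4282 + (-20 + ((1/2)*(-1/6)*(-3 + (5 - 1)))*19)) = sqrt(4282 + (-20 + ((1/2)*(-1/6)*(-3 + 4))*19)) = sqrt(4282 + (-20 + ((1/2)*(-1/6)*1)*19)) = sqrt(4282 + (-20 - 1/12*19)) = sqrt(4282 + (-20 - 19/12)) = sqrt(4282 - 259/12) = sqrt(51125/12) = 5*sqrt(6135)/6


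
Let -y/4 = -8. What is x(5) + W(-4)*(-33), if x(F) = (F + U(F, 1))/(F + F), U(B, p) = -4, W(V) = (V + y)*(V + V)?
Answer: 73921/10 ≈ 7392.1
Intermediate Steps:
y = 32 (y = -4*(-8) = 32)
W(V) = 2*V*(32 + V) (W(V) = (V + 32)*(V + V) = (32 + V)*(2*V) = 2*V*(32 + V))
x(F) = (-4 + F)/(2*F) (x(F) = (F - 4)/(F + F) = (-4 + F)/((2*F)) = (-4 + F)*(1/(2*F)) = (-4 + F)/(2*F))
x(5) + W(-4)*(-33) = (½)*(-4 + 5)/5 + (2*(-4)*(32 - 4))*(-33) = (½)*(⅕)*1 + (2*(-4)*28)*(-33) = ⅒ - 224*(-33) = ⅒ + 7392 = 73921/10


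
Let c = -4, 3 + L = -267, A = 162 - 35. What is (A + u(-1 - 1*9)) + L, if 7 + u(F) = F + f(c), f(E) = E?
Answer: -164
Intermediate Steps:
A = 127
L = -270 (L = -3 - 267 = -270)
u(F) = -11 + F (u(F) = -7 + (F - 4) = -7 + (-4 + F) = -11 + F)
(A + u(-1 - 1*9)) + L = (127 + (-11 + (-1 - 1*9))) - 270 = (127 + (-11 + (-1 - 9))) - 270 = (127 + (-11 - 10)) - 270 = (127 - 21) - 270 = 106 - 270 = -164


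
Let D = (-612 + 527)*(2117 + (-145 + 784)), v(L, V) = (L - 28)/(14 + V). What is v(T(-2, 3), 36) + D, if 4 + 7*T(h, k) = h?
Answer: -40995601/175 ≈ -2.3426e+5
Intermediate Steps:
T(h, k) = -4/7 + h/7
v(L, V) = (-28 + L)/(14 + V)
D = -234260 (D = -85*(2117 + 639) = -85*2756 = -234260)
v(T(-2, 3), 36) + D = (-28 + (-4/7 + (1/7)*(-2)))/(14 + 36) - 234260 = (-28 + (-4/7 - 2/7))/50 - 234260 = (-28 - 6/7)/50 - 234260 = (1/50)*(-202/7) - 234260 = -101/175 - 234260 = -40995601/175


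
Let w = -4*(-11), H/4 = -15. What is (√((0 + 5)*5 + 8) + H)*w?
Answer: -2640 + 44*√33 ≈ -2387.2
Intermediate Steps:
H = -60 (H = 4*(-15) = -60)
w = 44
(√((0 + 5)*5 + 8) + H)*w = (√((0 + 5)*5 + 8) - 60)*44 = (√(5*5 + 8) - 60)*44 = (√(25 + 8) - 60)*44 = (√33 - 60)*44 = (-60 + √33)*44 = -2640 + 44*√33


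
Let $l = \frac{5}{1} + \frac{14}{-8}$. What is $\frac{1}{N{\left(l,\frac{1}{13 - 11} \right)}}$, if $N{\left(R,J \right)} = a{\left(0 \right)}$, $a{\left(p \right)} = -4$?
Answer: $- \frac{1}{4} \approx -0.25$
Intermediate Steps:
$l = \frac{13}{4}$ ($l = 5 \cdot 1 + 14 \left(- \frac{1}{8}\right) = 5 - \frac{7}{4} = \frac{13}{4} \approx 3.25$)
$N{\left(R,J \right)} = -4$
$\frac{1}{N{\left(l,\frac{1}{13 - 11} \right)}} = \frac{1}{-4} = - \frac{1}{4}$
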